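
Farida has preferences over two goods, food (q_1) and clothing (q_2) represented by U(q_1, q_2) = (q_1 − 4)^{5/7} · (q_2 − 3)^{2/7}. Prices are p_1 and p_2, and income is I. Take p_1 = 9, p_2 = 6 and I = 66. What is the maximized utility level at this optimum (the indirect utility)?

V = 0.823

Let q_1' = q_1−4, q_2' = q_2−3. MRS = (5/2)·q_2'/q_1' = p_1/p_2.
Substituting into the budget: q_1* = 4 + 5/7·(I − 4·p_1 − 3·p_2)/p_1, and q_2* = 3 + 2/7·(…)/p_2.
Discretionary income = 66 − 4·9 − 3·6 = 12; q_1* = 4 + 5/7·12/9 = 4.9524; q_2* = 3 + 2/7·12/6 = 3.5714.
Utility at the optimum: U(4.9524, 3.5714) = 0.823.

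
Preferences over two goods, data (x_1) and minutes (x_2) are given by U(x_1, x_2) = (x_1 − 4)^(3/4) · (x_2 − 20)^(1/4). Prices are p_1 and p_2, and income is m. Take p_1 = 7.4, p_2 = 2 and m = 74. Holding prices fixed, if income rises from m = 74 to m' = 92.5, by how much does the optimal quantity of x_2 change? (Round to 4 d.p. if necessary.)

Let x_1' = x_1−4, x_2' = x_2−20. MRS = 3·x_2'/x_1' = p_1/p_2.
Substituting into the budget: x_1* = 4 + 0.75·(m − 4·p_1 − 20·p_2)/p_1, and x_2* = 20 + 0.25·(…)/p_2.
Discretionary income = 74 − 4·7.4 − 20·2 = 4.4; x_2* = 20 + 0.25·4.4/2 = 20.55.
At m' = 92.5: x_2* = 22.8625. Change: 22.8625 − 20.55 = 2.3125.

Δx_2* = 2.3125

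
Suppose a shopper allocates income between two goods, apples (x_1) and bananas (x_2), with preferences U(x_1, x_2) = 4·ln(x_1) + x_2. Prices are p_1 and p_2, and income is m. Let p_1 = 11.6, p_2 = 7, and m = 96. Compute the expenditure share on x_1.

share on x_1 = 0.2917

MU_x_1 = 4/x_1, MU_x_2 = 1. Tangency: 4/x_1 = p_1/p_2.
So x_1*(p_1,p_2) = 4·p_2/p_1, independent of income; and x_2* = (m − 4·p_2)/p_2.
At the given prices: x_1* = 4·7/11.6 = 2.4138, and x_2* = 9.7143.
Expenditure on x_1: 11.6·2.4138 = 28; share = 0.2917.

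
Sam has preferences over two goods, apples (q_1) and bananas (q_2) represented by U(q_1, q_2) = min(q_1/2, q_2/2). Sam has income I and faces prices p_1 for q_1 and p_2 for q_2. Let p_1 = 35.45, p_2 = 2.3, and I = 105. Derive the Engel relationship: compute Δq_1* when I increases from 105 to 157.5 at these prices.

Here 2·35.45 + 2·2.3 = 75.5, giving q_1* = 2.7815.
At I' = 157.5: q_1* = 4.1722. Change: 4.1722 − 2.7815 = 1.3907.

Δq_1* = 1.3907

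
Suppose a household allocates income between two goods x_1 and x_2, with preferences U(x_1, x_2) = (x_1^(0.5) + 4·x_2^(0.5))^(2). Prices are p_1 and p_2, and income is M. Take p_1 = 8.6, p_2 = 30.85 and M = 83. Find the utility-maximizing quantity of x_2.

x_2* = 2.1977

From the CES first-order condition, (1/4)·(x_2/x_1)^(0.5) = p_1/p_2.
Solve for the ratio: x_2/x_1 = [4·p_1/p_2]^(2).
Substitute x_2 = (x_2/x_1)·x_1 into the budget: x_1* = M/(p_1 + p_2·(x_2/x_1)).
Numerically x_2/x_1 = 1.243388, so x_1* = 83/(8.6 + 30.85·1.243388) = 1.7675 and x_2* = 1.243388·1.7675 = 2.1977.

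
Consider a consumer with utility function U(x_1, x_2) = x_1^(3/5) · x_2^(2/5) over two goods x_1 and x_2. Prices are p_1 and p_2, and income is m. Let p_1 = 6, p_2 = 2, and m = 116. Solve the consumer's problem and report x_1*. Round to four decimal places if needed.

x_1* = 11.6

Tangency: MRS = (3/2)·x_2/x_1 = p_1/p_2.
Rearranging, p_2·x_2 = (2/3)·p_1·x_1. Substituting into the budget gives p_1·x_1·(1 + (2/3)) = m.
Demand: x_1*(p_1,p_2,m) = 0.6·m/p_1 and x_2* = 0.4·m/p_2.
At p_1=6, p_2=2, m=116: x_1* = 0.6·116/6 = 11.6.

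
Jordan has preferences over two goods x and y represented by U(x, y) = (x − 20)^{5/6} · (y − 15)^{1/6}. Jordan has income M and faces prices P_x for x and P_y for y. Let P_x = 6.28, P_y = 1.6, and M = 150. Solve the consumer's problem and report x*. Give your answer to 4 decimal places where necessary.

Substituting into the budget: x* = 20 + 5/6·(M − 20·P_x − 15·P_y)/P_x, and y* = 15 + 1/6·(…)/P_y.
Discretionary income = 150 − 20·6.28 − 15·1.6 = 0.4; x* = 20 + 5/6·0.4/6.28 = 20.0531.

x* = 20.0531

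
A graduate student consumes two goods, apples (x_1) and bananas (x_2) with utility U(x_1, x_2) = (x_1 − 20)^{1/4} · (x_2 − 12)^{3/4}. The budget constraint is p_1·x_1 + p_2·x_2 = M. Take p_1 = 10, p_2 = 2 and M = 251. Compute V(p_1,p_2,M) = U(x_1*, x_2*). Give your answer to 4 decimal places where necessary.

Substituting into the budget: x_1* = 20 + 0.25·(M − 20·p_1 − 12·p_2)/p_1, and x_2* = 12 + 0.75·(…)/p_2.
Discretionary income = 251 − 20·10 − 12·2 = 27; x_1* = 20 + 0.25·27/10 = 20.675; x_2* = 12 + 0.75·27/2 = 22.125.
Utility at the optimum: U(20.675, 22.125) = 5.1448.

V = 5.1448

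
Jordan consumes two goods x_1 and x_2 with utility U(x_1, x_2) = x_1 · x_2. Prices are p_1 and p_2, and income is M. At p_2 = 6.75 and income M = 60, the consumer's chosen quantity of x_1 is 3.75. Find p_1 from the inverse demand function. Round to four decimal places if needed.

The MRS is x_2/x_1. Set MRS = p_1/p_2.
Rearranging, p_2·x_2 = p_1·x_1. Substituting into the budget gives p_1·x_1·(1 + 1) = M.
Demand: x_1*(p_1,p_2,M) = 0.5·M/p_1 and x_2* = 0.5·M/p_2.
Set x_1* = 3.75 in the demand function and solve for p_1: p_1 = 8.

p_1 = 8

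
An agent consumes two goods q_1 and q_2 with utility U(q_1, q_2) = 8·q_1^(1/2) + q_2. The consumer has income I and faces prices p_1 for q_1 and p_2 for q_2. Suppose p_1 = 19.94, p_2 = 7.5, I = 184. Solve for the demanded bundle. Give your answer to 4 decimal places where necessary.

q_1* = 2.2636, q_2* = 18.5153

Set MRS = p_1/p_2: 4·q_1^(−1/2) = p_1/p_2.
Solve: √q_1 = 4·p_2/p_1, so q_1*(p_1,p_2) = (4·p_2/p_1)², and q_2* = (I − p_1·q_1*)/p_2.
Plugging in: q_1* = (4·7.5/19.94)² = 2.2636, q_2* = 18.5153.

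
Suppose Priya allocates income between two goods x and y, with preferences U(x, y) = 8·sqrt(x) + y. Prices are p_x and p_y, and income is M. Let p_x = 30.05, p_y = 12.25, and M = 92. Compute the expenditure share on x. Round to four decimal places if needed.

share on x = 0.8685

Solve: √x = 4·p_y/p_x, so x*(p_x,p_y) = (4·p_y/p_x)², and y* = (M − p_x·x*)/p_y.
Plugging in: x* = (4·12.25/30.05)² = 2.6589, y* = 0.9877.
Expenditure on x: 30.05·2.6589 = 79.9002; share = 0.8685.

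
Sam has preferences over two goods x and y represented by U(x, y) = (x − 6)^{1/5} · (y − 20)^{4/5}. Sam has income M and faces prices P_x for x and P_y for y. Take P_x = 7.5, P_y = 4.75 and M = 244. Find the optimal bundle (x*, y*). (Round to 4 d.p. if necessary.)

x* = 8.7733, y* = 37.5158

After buying the subsistence bundle (6, 20), a share 0.2 of the remaining income goes to x: x* = 6 + 0.2·(M − 6P_x − 20P_y)/P_x.
Discretionary income = 244 − 6·7.5 − 20·4.75 = 104; x* = 6 + 0.2·104/7.5 = 8.7733; y* = 20 + 0.8·104/4.75 = 37.5158.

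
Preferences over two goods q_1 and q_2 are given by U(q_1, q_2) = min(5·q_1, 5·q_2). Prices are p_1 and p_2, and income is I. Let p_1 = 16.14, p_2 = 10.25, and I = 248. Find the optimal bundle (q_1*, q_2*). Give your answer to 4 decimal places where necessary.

q_1* = 9.3975, q_2* = 9.3975

With perfect complements, no substitution: consume in ratio q_1:q_2 = 5:5.
Budget: p_1·q_1 + p_2·q_1 = I, so (5·p_1 + 5·p_2)·q_1 = 5·I.
Demand: q_1*(p_1,p_2,I) = 5·I/(5·p_1 + 5·p_2), q_2* = 5·I/(5·p_1 + 5·p_2).
Here 5·16.14 + 5·10.25 = 131.95, giving q_1* = 9.3975 and q_2* = 9.3975.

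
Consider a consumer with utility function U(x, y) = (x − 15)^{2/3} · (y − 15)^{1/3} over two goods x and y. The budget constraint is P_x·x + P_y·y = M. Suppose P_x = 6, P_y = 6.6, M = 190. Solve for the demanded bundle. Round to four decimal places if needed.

Let x' = x−15, y' = y−15. MRS = 2·y'/x' = P_x/P_y.
Substituting into the budget: x* = 15 + 2/3·(M − 15·P_x − 15·P_y)/P_x, and y* = 15 + 1/3·(…)/P_y.
Discretionary income = 190 − 15·6 − 15·6.6 = 1; x* = 15 + 2/3·1/6 = 15.1111; y* = 15 + 1/3·1/6.6 = 15.0505.

x* = 15.1111, y* = 15.0505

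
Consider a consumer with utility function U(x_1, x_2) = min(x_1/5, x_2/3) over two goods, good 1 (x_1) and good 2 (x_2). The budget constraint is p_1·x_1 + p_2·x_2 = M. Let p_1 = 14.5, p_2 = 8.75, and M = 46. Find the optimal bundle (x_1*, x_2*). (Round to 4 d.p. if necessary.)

x_1* = 2.3291, x_2* = 1.3975

Here 5·14.5 + 3·8.75 = 98.75, giving x_1* = 2.3291 and x_2* = 1.3975.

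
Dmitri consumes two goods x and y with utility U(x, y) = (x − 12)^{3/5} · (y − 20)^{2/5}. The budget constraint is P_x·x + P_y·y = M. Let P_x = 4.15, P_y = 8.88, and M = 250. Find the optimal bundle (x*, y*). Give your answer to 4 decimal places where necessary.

Substituting into the budget: x* = 12 + 0.6·(M − 12·P_x − 20·P_y)/P_x, and y* = 20 + 0.4·(…)/P_y.
Discretionary income = 250 − 12·4.15 − 20·8.88 = 22.6; x* = 12 + 0.6·22.6/4.15 = 15.2675; y* = 20 + 0.4·22.6/8.88 = 21.018.

x* = 15.2675, y* = 21.018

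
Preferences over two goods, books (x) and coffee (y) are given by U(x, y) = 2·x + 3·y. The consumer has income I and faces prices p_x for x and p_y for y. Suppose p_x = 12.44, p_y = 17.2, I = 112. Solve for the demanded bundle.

x* = 0, y* = 6.5116

Linear utility — the consumer picks whichever good has higher MU/price: 2/12.44 = 0.1608 vs 3/17.2 = 0.1744.
y gives more utility per dollar, so spend all income on y: y* = I/p_y, x* = 0.
Numerically: x* = 0, y* = 6.5116.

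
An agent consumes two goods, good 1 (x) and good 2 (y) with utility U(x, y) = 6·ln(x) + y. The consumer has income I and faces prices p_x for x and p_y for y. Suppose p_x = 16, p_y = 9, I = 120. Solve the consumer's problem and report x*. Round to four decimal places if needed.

Set MRS = p_x/p_y: (6/x)/1 = p_x/p_y.
So x*(p_x,p_y) = 6·p_y/p_x, independent of income; and y* = (I − 6·p_y)/p_y.
At the given prices: x* = 6·9/16 = 3.375.

x* = 3.375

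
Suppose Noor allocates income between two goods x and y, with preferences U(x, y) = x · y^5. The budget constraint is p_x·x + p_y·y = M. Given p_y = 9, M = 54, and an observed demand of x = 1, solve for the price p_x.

p_x = 9

Tangency: MRS = (1/5)·y/x = p_x/p_y.
Rearranging, p_y·y = 5·p_x·x. Substituting into the budget gives p_x·x·(1 + 5) = M.
Demand: x*(p_x,p_y,M) = 1/6·M/p_x and y* = 5/6·M/p_y.
Set x* = 1 in the demand function and solve for p_x: p_x = 9.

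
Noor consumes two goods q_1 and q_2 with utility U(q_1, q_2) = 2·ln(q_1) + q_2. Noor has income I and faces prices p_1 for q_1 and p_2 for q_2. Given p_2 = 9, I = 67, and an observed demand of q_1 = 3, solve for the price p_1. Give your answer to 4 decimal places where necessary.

MU_q_1 = 2/q_1, MU_q_2 = 1. Tangency: 2/q_1 = p_1/p_2.
So q_1*(p_1,p_2) = 2·p_2/p_1, independent of income; and q_2* = (I − 2·p_2)/p_2.
Set q_1* = 3 in the demand function and solve for p_1: p_1 = 6.

p_1 = 6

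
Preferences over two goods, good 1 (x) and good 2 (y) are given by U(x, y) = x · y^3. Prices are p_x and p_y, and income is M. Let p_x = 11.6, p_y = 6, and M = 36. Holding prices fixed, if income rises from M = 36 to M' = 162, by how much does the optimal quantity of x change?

Δx* = 2.7155

The MRS is (1/3)·y/x. Set MRS = p_x/p_y.
So p_y·y = 3·p_x·x; combined with the budget, a share 0.25 of income goes to x.
Demand: x*(p_x,p_y,M) = 0.25·M/p_x and y* = 0.75·M/p_y.
At p_x=11.6, p_y=6, M=36: x* = 0.25·36/11.6 = 0.7759.
At M' = 162: x* = 3.4914. Change: 3.4914 − 0.7759 = 2.7155.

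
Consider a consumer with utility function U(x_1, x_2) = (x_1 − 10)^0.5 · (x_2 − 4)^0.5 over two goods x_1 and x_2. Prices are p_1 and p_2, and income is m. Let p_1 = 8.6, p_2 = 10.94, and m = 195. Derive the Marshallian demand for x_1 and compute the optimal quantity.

This is Cobb-Douglas in (x_1−10, x_2−4): tangency gives 0.5·p_2·(x_2−4) = 0.5·p_1·(x_1−10).
Substituting into the budget: x_1* = 10 + 0.5·(m − 10·p_1 − 4·p_2)/p_1, and x_2* = 4 + 0.5·(…)/p_2.
Discretionary income = 195 − 10·8.6 − 4·10.94 = 65.24; x_1* = 10 + 0.5·65.24/8.6 = 13.793.

x_1* = 13.793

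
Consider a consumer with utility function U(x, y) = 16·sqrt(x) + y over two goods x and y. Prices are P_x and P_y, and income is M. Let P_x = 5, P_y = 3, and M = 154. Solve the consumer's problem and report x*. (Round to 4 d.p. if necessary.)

Set MRS = P_x/P_y: 8·x^(−1/2) = P_x/P_y.
Thus x* = (8·P_y/P_x)² — independent of M — with the rest of income spent on y.
Plugging in: x* = (8·3/5)² = 23.04.

x* = 23.04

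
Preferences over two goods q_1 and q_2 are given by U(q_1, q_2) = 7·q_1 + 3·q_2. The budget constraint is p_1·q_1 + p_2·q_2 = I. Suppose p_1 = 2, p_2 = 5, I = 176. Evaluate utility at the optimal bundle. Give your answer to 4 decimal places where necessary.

V = 616

Perfect substitutes: compare marginal utility per dollar. 7/p_1 vs 3/p_2 → 3.5 vs 0.6.
q_1 gives more utility per dollar, so spend all income on q_1: q_1* = I/p_1, q_2* = 0.
Numerically: q_1* = 88, q_2* = 0.
Utility at the optimum: U(88, 0) = 616.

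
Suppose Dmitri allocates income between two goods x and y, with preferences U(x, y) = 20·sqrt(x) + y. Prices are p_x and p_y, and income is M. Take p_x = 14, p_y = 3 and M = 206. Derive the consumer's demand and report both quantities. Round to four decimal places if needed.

x* = 4.5918, y* = 47.2381

MU_x = 10/√x, MU_y = 1. Tangency: 10/√x = p_x/p_y.
Solve: √x = 10·p_y/p_x, so x*(p_x,p_y) = (10·p_y/p_x)², and y* = (M − p_x·x*)/p_y.
Plugging in: x* = (10·3/14)² = 4.5918, y* = 47.2381.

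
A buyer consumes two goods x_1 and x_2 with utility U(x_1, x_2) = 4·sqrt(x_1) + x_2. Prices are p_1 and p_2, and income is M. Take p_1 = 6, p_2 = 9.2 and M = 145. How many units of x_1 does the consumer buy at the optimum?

x_1* = 9.4044

Utility is quasi-linear in x_2; the FOC for x_1 is 2/√x_1 = p_1/p_2.
Solve: √x_1 = 2·p_2/p_1, so x_1*(p_1,p_2) = (2·p_2/p_1)², and x_2* = (M − p_1·x_1*)/p_2.
Plugging in: x_1* = (2·9.2/6)² = 9.4044.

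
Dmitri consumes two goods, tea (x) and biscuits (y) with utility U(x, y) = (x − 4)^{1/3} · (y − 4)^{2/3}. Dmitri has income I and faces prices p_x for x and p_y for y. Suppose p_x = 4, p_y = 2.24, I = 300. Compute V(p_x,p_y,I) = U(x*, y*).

V = 53.552

Let x' = x−4, y' = y−4. MRS = (1/2)·y'/x' = p_x/p_y.
After buying the subsistence bundle (4, 4), a share 1/3 of the remaining income goes to x: x* = 4 + 1/3·(I − 4p_x − 4p_y)/p_x.
Discretionary income = 300 − 4·4 − 4·2.24 = 275.04; x* = 4 + 1/3·275.04/4 = 26.92; y* = 4 + 2/3·275.04/2.24 = 85.8571.
Utility at the optimum: U(26.92, 85.8571) = 53.552.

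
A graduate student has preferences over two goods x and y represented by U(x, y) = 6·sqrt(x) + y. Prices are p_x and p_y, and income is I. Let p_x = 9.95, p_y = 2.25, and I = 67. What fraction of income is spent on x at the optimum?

share on x = 0.0683

MU_x = 3/√x, MU_y = 1. Tangency: 3/√x = p_x/p_y.
Solve: √x = 3·p_y/p_x, so x*(p_x,p_y) = (3·p_y/p_x)², and y* = (I − p_x·x*)/p_y.
Plugging in: x* = (3·2.25/9.95)² = 0.4602, y* = 27.7426.
Expenditure on x: 9.95·0.4602 = 4.5791; share = 0.0683.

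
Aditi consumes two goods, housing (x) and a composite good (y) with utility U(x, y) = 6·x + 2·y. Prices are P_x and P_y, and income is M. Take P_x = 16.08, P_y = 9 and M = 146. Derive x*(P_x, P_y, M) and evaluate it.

Perfect substitutes: compare marginal utility per dollar. 6/P_x vs 2/P_y → 0.3731 vs 0.2222.
x gives more utility per dollar, so spend all income on x: x* = M/P_x, y* = 0.
Numerically: x* = 9.0796, y* = 0.

x* = 9.0796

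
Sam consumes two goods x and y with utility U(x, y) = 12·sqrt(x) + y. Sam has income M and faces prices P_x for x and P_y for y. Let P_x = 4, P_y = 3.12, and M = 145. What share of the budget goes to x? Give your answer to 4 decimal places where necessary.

MU_x = 6/√x, MU_y = 1. Tangency: 6/√x = P_x/P_y.
Solve: √x = 6·P_y/P_x, so x*(P_x,P_y) = (6·P_y/P_x)², and y* = (M − P_x·x*)/P_y.
Plugging in: x* = (6·3.12/4)² = 21.9024, y* = 18.3944.
Expenditure on x: 4·21.9024 = 87.6096; share = 0.6042.

share on x = 0.6042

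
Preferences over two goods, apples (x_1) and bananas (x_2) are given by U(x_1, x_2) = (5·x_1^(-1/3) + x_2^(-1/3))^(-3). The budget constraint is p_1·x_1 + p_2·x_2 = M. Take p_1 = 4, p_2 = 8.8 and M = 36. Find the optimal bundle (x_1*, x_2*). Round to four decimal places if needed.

x_1* = 6.5971, x_2* = 1.0922

MRS = MU_x_1/MU_x_2 = 5·(x_2/x_1)^(4/3). Set equal to p_1/p_2.
Hence x_2/x_1 = ((1/5)·p_1/p_2)^(1/(4/3)), i.e. raised to the 0.75 power.
With the ratio pinned down, the budget gives x_1* = M/(p_1 + p_2·(x_2/x_1)) and x_2* = (x_2/x_1)·x_1*.
Numerically x_2/x_1 = 0.16556, so x_1* = 36/(4 + 8.8·0.16556) = 6.5971 and x_2* = 0.16556·6.5971 = 1.0922.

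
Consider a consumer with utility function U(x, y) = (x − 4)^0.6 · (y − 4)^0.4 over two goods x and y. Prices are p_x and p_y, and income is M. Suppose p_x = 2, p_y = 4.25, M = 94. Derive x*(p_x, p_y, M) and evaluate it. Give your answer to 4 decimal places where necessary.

Discretionary income = 94 − 4·2 − 4·4.25 = 69; x* = 4 + 0.6·69/2 = 24.7.

x* = 24.7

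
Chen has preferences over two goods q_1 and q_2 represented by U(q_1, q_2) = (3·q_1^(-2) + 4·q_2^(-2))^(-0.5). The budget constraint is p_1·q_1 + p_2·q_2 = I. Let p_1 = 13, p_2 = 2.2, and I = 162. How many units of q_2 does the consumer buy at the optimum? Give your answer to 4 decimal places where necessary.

q_2* = 18.55

From the CES first-order condition, (3/4)·(q_2/q_1)^(3) = p_1/p_2.
Hence q_2/q_1 = ((4/3)·p_1/p_2)^(1/(3)), i.e. raised to the 1/3 power.
Substitute q_2 = (q_2/q_1)·q_1 into the budget: q_1* = I/(p_1 + p_2·(q_2/q_1)).
Numerically q_2/q_1 = 1.989848, so q_1* = 162/(13 + 2.2·1.989848) = 9.3223 and q_2* = 1.989848·9.3223 = 18.55.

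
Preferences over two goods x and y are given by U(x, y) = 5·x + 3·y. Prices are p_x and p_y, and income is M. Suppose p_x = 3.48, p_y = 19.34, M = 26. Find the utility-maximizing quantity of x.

x* = 7.4713

Linear utility — the consumer picks whichever good has higher MU/price: 5/3.48 = 1.4368 vs 3/19.34 = 0.1551.
x gives more utility per dollar, so spend all income on x: x* = M/p_x, y* = 0.
Numerically: x* = 7.4713, y* = 0.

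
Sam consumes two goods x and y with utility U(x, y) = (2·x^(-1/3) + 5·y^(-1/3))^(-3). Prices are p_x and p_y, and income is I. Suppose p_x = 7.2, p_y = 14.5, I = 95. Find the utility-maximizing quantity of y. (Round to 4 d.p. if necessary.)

MU_x ∝ 2·x^(-4/3), MU_y ∝ 5·y^(-4/3), so MRS = (2/5)·(y/x)^(4/3) = p_x/p_y.
Solve for the ratio: y/x = [(5/2)·p_x/p_y]^(0.75).
Substitute y = (y/x)·x into the budget: x* = I/(p_x + p_y·(y/x)).
Numerically y/x = 1.176057, so x* = 95/(7.2 + 14.5·1.176057) = 3.9171 and y* = 1.176057·3.9171 = 4.6067.

y* = 4.6067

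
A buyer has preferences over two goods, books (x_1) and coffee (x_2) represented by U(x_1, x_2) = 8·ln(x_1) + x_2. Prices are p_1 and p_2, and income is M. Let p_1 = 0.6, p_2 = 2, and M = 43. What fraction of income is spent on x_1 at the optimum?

MU_x_1 = 8/x_1, MU_x_2 = 1. Tangency: 8/x_1 = p_1/p_2.
So x_1*(p_1,p_2) = 8·p_2/p_1, independent of income; and x_2* = (M − 8·p_2)/p_2.
At the given prices: x_1* = 8·2/0.6 = 26.6667, and x_2* = 13.5.
Expenditure on x_1: 0.6·26.6667 = 16; share = 0.3721.

share on x_1 = 0.3721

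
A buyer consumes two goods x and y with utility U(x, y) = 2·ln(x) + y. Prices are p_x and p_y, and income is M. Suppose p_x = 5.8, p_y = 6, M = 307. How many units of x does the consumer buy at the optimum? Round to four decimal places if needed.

Set MRS = p_x/p_y: (2/x)/1 = p_x/p_y.
So x*(p_x,p_y) = 2·p_y/p_x, independent of income; and y* = (M − 2·p_y)/p_y.
At the given prices: x* = 2·6/5.8 = 2.069.

x* = 2.069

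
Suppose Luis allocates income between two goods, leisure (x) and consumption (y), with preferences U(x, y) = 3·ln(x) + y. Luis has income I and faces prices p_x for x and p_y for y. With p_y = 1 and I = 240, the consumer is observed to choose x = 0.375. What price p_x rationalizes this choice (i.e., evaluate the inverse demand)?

p_x = 8

MU_x = 3/x, MU_y = 1. Tangency: 3/x = p_x/p_y.
So x*(p_x,p_y) = 3·p_y/p_x, independent of income; and y* = (I − 3·p_y)/p_y.
Set x* = 0.375 in the demand function and solve for p_x: p_x = 8.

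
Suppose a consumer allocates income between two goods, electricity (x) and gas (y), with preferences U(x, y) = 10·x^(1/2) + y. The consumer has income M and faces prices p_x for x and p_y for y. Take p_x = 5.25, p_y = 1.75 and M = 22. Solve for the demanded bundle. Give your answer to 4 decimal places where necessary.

Utility is quasi-linear in y; the FOC for x is 5/√x = p_x/p_y.
Solve: √x = 5·p_y/p_x, so x*(p_x,p_y) = (5·p_y/p_x)², and y* = (M − p_x·x*)/p_y.
Plugging in: x* = (5·1.75/5.25)² = 2.7778, y* = 4.2381.

x* = 2.7778, y* = 4.2381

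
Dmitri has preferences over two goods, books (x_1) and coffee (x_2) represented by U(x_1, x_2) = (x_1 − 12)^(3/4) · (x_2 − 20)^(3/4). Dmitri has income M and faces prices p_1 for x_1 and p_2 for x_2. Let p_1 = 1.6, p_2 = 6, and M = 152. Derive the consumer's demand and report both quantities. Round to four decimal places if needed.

x_1* = 16, x_2* = 21.0667

MRS = (x_2−20)/(x_1−12). Tangency with p_1/p_2 gives x_2−20 = (p_1/p_2)·(x_1−12).
Substituting into the budget: x_1* = 12 + 0.5·(M − 12·p_1 − 20·p_2)/p_1, and x_2* = 20 + 0.5·(…)/p_2.
Discretionary income = 152 − 12·1.6 − 20·6 = 12.8; x_1* = 12 + 0.5·12.8/1.6 = 16; x_2* = 20 + 0.5·12.8/6 = 21.0667.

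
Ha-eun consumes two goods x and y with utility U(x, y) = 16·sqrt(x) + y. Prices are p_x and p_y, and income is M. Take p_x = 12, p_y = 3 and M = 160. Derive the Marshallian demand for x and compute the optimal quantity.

MU_x = 8/√x, MU_y = 1. Tangency: 8/√x = p_x/p_y.
Thus x* = (8·p_y/p_x)² — independent of M — with the rest of income spent on y.
Plugging in: x* = (8·3/12)² = 4.

x* = 4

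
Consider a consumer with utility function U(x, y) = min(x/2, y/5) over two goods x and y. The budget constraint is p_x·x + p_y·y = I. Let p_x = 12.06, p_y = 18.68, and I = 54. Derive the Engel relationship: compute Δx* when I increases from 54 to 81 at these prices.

With perfect complements, no substitution: consume in ratio x:y = 2:5.
Budget: p_x·x + p_y·(5/2)·x = I, so (2·p_x + 5·p_y)·x = 2·I.
Demand: x*(p_x,p_y,I) = 2·I/(2·p_x + 5·p_y), y* = 5·I/(2·p_x + 5·p_y).
Here 2·12.06 + 5·18.68 = 117.52, giving x* = 0.919.
At I' = 81: x* = 1.3785. Change: 1.3785 − 0.919 = 0.4595.

Δx* = 0.4595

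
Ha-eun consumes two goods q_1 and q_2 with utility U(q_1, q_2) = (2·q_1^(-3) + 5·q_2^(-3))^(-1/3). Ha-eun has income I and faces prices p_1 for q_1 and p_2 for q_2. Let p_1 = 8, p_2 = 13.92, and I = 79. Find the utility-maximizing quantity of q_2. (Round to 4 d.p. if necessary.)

MU_q_1 ∝ 2·q_1^(-4), MU_q_2 ∝ 5·q_2^(-4), so MRS = (2/5)·(q_2/q_1)^(4) = p_1/p_2.
Solve for the ratio: q_2/q_1 = [(5/2)·p_1/p_2]^(0.25).
With the ratio pinned down, the budget gives q_1* = I/(p_1 + p_2·(q_2/q_1)) and q_2* = (q_2/q_1)·q_1*.
Numerically q_2/q_1 = 1.094833, so q_1* = 79/(8 + 13.92·1.094833) = 3.3993 and q_2* = 1.094833·3.3993 = 3.7217.

q_2* = 3.7217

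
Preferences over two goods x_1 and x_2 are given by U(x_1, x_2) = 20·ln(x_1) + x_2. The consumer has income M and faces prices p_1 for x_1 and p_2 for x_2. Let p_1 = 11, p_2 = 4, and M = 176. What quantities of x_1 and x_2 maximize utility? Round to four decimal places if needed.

MU_x_1 = 20/x_1, MU_x_2 = 1. Tangency: 20/x_1 = p_1/p_2.
So x_1*(p_1,p_2) = 20·p_2/p_1, independent of income; and x_2* = (M − 20·p_2)/p_2.
At the given prices: x_1* = 20·4/11 = 7.2727, and x_2* = 24.

x_1* = 7.2727, x_2* = 24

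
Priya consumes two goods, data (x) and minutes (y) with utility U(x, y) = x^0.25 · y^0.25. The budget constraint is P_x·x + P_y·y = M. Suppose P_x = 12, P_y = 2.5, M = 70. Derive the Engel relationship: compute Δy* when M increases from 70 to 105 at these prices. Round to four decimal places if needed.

Tangency: MRS = y/x = P_x/P_y.
Rearranging, P_y·y = P_x·x. Substituting into the budget gives P_x·x·(1 + 1) = M.
Demand: x*(P_x,P_y,M) = 0.5·M/P_x and y* = 0.5·M/P_y.
At P_x=12, P_y=2.5, M=70: y* = 0.5·70/2.5 = 14.
At M' = 105: y* = 21. Change: 21 − 14 = 7.

Δy* = 7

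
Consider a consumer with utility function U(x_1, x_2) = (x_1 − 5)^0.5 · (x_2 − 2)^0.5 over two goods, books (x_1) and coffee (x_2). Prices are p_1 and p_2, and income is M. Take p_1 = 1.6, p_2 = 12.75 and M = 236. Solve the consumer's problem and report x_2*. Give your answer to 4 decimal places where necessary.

MRS = (x_2−2)/(x_1−5). Tangency with p_1/p_2 gives x_2−2 = (p_1/p_2)·(x_1−5).
After buying the subsistence bundle (5, 2), a share 0.5 of the remaining income goes to x_1: x_1* = 5 + 0.5·(M − 5p_1 − 2p_2)/p_1.
Discretionary income = 236 − 5·1.6 − 2·12.75 = 202.5; x_2* = 2 + 0.5·202.5/12.75 = 9.9412.

x_2* = 9.9412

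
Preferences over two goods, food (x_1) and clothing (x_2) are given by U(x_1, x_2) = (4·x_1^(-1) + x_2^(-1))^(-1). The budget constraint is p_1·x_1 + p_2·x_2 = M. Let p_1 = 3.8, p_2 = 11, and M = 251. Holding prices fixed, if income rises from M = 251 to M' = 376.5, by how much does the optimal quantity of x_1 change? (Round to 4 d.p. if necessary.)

With the ratio pinned down, the budget gives x_1* = M/(p_1 + p_2·(x_2/x_1)) and x_2* = (x_2/x_1)·x_1*.
Numerically x_2/x_1 = 0.293877, so x_1* = 251/(3.8 + 11·0.293877) = 35.6907.
At M' = 376.5: x_1* = 53.536. Change: 53.536 − 35.6907 = 17.8453.

Δx_1* = 17.8453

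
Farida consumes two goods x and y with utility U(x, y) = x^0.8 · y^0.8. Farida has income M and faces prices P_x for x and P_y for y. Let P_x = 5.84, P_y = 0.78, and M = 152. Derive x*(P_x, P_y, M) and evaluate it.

x* = 13.0137

Demand: x*(P_x,P_y,M) = 0.5·M/P_x and y* = 0.5·M/P_y.
At P_x=5.84, P_y=0.78, M=152: x* = 0.5·152/5.84 = 13.0137.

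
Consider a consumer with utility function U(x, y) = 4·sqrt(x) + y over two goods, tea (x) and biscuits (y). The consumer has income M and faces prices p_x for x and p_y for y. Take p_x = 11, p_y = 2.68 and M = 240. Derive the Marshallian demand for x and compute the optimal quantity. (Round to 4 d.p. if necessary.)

Thus x* = (2·p_y/p_x)² — independent of M — with the rest of income spent on y.
Plugging in: x* = (2·2.68/11)² = 0.2374.

x* = 0.2374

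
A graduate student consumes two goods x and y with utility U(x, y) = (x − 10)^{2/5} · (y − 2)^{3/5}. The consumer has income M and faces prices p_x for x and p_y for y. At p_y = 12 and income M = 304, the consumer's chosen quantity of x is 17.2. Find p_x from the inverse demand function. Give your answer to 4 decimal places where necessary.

p_x = 10

Let x' = x−10, y' = y−2. MRS = (2/3)·y'/x' = p_x/p_y.
After buying the subsistence bundle (10, 2), a share 0.4 of the remaining income goes to x: x* = 10 + 0.4·(M − 10p_x − 2p_y)/p_x.
Set x* = 17.2 in the demand function and solve for p_x: p_x = 10.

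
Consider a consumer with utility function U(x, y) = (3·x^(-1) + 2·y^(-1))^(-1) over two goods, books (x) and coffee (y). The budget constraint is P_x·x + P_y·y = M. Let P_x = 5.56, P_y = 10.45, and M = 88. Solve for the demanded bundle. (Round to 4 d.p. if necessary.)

From the CES first-order condition, (3/2)·(y/x)^(2) = P_x/P_y.
Hence y/x = ((2/3)·P_x/P_y)^(1/(2)), i.e. raised to the 0.5 power.
With the ratio pinned down, the budget gives x* = M/(P_x + P_y·(y/x)) and y* = (y/x)·x*.
Numerically y/x = 0.595571, so x* = 88/(5.56 + 10.45·0.595571) = 7.4679 and y* = 0.595571·7.4679 = 4.4477.

x* = 7.4679, y* = 4.4477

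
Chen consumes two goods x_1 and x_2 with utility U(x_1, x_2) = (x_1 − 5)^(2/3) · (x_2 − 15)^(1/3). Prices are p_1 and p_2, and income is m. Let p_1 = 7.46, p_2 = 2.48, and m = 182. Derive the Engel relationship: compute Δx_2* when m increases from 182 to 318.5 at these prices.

MRS = 2·(x_2−15)/(x_1−5). Tangency with p_1/p_2 gives x_2−15 = (1/2)·(p_1/p_2)·(x_1−5).
Substituting into the budget: x_1* = 5 + 2/3·(m − 5·p_1 − 15·p_2)/p_1, and x_2* = 15 + 1/3·(…)/p_2.
Discretionary income = 182 − 5·7.46 − 15·2.48 = 107.5; x_2* = 15 + 1/3·107.5/2.48 = 29.4489.
At m' = 318.5: x_2* = 47.7957. Change: 47.7957 − 29.4489 = 18.3468.

Δx_2* = 18.3468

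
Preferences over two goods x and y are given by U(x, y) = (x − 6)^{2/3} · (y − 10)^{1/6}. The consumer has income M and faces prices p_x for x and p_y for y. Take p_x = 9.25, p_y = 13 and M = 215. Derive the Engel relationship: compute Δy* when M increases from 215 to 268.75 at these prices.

Let x' = x−6, y' = y−10. MRS = 4·y'/x' = p_x/p_y.
Substituting into the budget: x* = 6 + 0.8·(M − 6·p_x − 10·p_y)/p_x, and y* = 10 + 0.2·(…)/p_y.
Discretionary income = 215 − 6·9.25 − 10·13 = 29.5; y* = 10 + 0.2·29.5/13 = 10.4538.
At M' = 268.75: y* = 11.2808. Change: 11.2808 − 10.4538 = 0.8269.

Δy* = 0.8269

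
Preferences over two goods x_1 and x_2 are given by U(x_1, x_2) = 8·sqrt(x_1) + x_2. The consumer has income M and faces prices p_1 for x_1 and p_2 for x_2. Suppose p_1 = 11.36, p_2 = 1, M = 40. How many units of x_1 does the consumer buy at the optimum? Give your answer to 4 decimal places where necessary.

x_1* = 0.124

Utility is quasi-linear in x_2; the FOC for x_1 is 4/√x_1 = p_1/p_2.
Solve: √x_1 = 4·p_2/p_1, so x_1*(p_1,p_2) = (4·p_2/p_1)², and x_2* = (M − p_1·x_1*)/p_2.
Plugging in: x_1* = (4·1/11.36)² = 0.124.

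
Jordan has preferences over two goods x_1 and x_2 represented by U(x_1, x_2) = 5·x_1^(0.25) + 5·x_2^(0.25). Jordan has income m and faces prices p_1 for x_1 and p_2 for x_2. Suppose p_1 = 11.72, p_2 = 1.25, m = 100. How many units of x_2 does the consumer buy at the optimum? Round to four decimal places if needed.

MU_x_1 ∝ 5·x_1^(-0.75), MU_x_2 ∝ 5·x_2^(-0.75), so MRS = (x_2/x_1)^(0.75) = p_1/p_2.
Solve for the ratio: x_2/x_1 = [p_1/p_2]^(4/3).
With the ratio pinned down, the budget gives x_1* = m/(p_1 + p_2·(x_2/x_1)) and x_2* = (x_2/x_1)·x_1*.
Numerically x_2/x_1 = 19.770765, so x_1* = 100/(11.72 + 1.25·19.770765) = 2.7447 and x_2* = 19.770765·2.7447 = 54.2654.

x_2* = 54.2654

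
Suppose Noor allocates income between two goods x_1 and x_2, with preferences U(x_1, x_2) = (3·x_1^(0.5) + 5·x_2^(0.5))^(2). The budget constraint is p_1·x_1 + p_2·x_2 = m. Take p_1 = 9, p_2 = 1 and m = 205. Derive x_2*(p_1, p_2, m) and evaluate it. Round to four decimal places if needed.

MRS = MU_x_1/MU_x_2 = (3/5)·(x_2/x_1)^(0.5). Set equal to p_1/p_2.
Solve for the ratio: x_2/x_1 = [(5/3)·p_1/p_2]^(2).
With the ratio pinned down, the budget gives x_1* = m/(p_1 + p_2·(x_2/x_1)) and x_2* = (x_2/x_1)·x_1*.
Numerically x_2/x_1 = 225, so x_1* = 205/(9 + 1·225) = 0.8761 and x_2* = 225·0.8761 = 197.1154.

x_2* = 197.1154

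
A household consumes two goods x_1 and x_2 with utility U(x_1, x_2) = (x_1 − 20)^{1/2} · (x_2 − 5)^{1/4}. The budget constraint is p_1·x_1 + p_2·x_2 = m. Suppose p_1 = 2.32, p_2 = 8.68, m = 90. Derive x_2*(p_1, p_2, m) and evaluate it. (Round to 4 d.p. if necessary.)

x_2* = 5.0077

Substituting into the budget: x_1* = 20 + 2/3·(m − 20·p_1 − 5·p_2)/p_1, and x_2* = 5 + 1/3·(…)/p_2.
Discretionary income = 90 − 20·2.32 − 5·8.68 = 0.2; x_2* = 5 + 1/3·0.2/8.68 = 5.0077.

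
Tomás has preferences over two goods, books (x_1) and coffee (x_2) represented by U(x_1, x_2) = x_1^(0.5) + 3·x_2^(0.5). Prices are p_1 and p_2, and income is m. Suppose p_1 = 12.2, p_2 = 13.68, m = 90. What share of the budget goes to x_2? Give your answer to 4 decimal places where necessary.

share on x_2 = 0.8892

From the CES first-order condition, (1/3)·(x_2/x_1)^(0.5) = p_1/p_2.
Solve for the ratio: x_2/x_1 = [3·p_1/p_2]^(2).
Substitute x_2 = (x_2/x_1)·x_1 into the budget: x_1* = m/(p_1 + p_2·(x_2/x_1)).
Numerically x_2/x_1 = 7.157972, so x_1* = 90/(12.2 + 13.68·7.157972) = 0.8173 and x_2* = 7.157972·0.8173 = 5.8501.
Expenditure on x_2: 13.68·5.8501 = 80.0292; share = 0.8892.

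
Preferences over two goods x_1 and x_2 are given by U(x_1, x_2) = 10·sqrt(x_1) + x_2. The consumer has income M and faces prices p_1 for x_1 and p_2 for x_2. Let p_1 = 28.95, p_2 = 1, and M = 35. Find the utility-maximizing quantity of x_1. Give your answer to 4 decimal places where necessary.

MU_x_1 = 5/√x_1, MU_x_2 = 1. Tangency: 5/√x_1 = p_1/p_2.
Solve: √x_1 = 5·p_2/p_1, so x_1*(p_1,p_2) = (5·p_2/p_1)², and x_2* = (M − p_1·x_1*)/p_2.
Plugging in: x_1* = (5·1/28.95)² = 0.0298.

x_1* = 0.0298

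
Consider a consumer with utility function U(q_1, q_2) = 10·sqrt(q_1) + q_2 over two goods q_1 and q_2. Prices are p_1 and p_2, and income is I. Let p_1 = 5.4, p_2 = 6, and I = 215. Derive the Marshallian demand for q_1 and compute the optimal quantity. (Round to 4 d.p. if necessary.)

Set MRS = p_1/p_2: 5·q_1^(−1/2) = p_1/p_2.
Solve: √q_1 = 5·p_2/p_1, so q_1*(p_1,p_2) = (5·p_2/p_1)², and q_2* = (I − p_1·q_1*)/p_2.
Plugging in: q_1* = (5·6/5.4)² = 30.8642.

q_1* = 30.8642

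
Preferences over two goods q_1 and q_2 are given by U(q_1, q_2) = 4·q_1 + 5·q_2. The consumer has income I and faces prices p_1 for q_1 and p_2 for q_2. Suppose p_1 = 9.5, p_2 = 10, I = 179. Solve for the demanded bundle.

Linear utility — the consumer picks whichever good has higher MU/price: 4/9.5 = 0.4211 vs 5/10 = 0.5.
q_2 gives more utility per dollar, so spend all income on q_2: q_2* = I/p_2, q_1* = 0.
Numerically: q_1* = 0, q_2* = 17.9.

q_1* = 0, q_2* = 17.9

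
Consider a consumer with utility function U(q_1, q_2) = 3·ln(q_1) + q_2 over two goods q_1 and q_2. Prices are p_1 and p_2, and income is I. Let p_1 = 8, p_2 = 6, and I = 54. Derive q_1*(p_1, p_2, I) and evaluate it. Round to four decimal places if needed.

So q_1*(p_1,p_2) = 3·p_2/p_1, independent of income; and q_2* = (I − 3·p_2)/p_2.
At the given prices: q_1* = 3·6/8 = 2.25.

q_1* = 2.25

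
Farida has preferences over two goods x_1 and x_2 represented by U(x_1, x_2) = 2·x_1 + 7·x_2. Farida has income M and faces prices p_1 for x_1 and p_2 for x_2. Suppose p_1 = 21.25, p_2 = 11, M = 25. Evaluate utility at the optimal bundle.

V = 15.9091

Perfect substitutes: compare marginal utility per dollar. 2/p_1 vs 7/p_2 → 0.0941 vs 0.6364.
x_2 gives more utility per dollar, so spend all income on x_2: x_2* = M/p_2, x_1* = 0.
Numerically: x_1* = 0, x_2* = 2.2727.
Utility at the optimum: U(0, 2.2727) = 15.9091.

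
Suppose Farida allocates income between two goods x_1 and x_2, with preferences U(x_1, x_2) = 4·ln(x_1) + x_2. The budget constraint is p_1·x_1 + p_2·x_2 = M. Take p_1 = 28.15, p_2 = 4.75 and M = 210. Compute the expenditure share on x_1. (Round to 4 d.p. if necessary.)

share on x_1 = 0.0905

MU_x_1 = 4/x_1, MU_x_2 = 1. Tangency: 4/x_1 = p_1/p_2.
So x_1*(p_1,p_2) = 4·p_2/p_1, independent of income; and x_2* = (M − 4·p_2)/p_2.
At the given prices: x_1* = 4·4.75/28.15 = 0.675, and x_2* = 40.2105.
Expenditure on x_1: 28.15·0.675 = 19; share = 0.0905.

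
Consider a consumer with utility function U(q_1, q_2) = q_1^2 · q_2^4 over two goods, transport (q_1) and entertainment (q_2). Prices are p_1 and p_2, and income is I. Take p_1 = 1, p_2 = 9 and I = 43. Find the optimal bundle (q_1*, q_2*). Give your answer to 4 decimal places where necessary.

q_1* = 14.3333, q_2* = 3.1852

The MRS is (1/2)·q_2/q_1. Set MRS = p_1/p_2.
So 2·p_2·q_2 = 4·p_1·q_1; combined with the budget, a share 1/3 of income goes to q_1.
Demand: q_1*(p_1,p_2,I) = 1/3·I/p_1 and q_2* = 2/3·I/p_2.
At p_1=1, p_2=9, I=43: q_1* = 1/3·43/1 = 14.3333, q_2* = 3.1852.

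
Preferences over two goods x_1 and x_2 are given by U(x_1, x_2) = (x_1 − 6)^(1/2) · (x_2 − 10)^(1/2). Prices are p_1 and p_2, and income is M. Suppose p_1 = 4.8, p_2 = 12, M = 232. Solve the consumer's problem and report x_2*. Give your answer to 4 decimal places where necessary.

x_2* = 13.4667

MRS = (x_2−10)/(x_1−6). Tangency with p_1/p_2 gives x_2−10 = (p_1/p_2)·(x_1−6).
Substituting into the budget: x_1* = 6 + 0.5·(M − 6·p_1 − 10·p_2)/p_1, and x_2* = 10 + 0.5·(…)/p_2.
Discretionary income = 232 − 6·4.8 − 10·12 = 83.2; x_2* = 10 + 0.5·83.2/12 = 13.4667.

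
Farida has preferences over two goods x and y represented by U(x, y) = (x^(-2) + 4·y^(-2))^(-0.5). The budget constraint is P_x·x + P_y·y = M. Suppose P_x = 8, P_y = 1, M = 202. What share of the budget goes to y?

MRS = MU_x/MU_y = (1/4)·(y/x)^(3). Set equal to P_x/P_y.
Solve for the ratio: y/x = [4·P_x/P_y]^(1/3).
Substitute y = (y/x)·x into the budget: x* = M/(P_x + P_y·(y/x)).
Numerically y/x = 3.174802, so x* = 202/(8 + 1·3.174802) = 18.0764 and y* = 3.174802·18.0764 = 57.3889.
Expenditure on y: 1·57.3889 = 57.3889; share = 0.2841.

share on y = 0.2841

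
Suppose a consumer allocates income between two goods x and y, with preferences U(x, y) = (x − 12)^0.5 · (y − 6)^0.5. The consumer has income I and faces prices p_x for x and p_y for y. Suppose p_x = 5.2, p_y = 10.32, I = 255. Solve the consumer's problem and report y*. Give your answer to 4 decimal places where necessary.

y* = 12.3314

MRS = (y−6)/(x−12). Tangency with p_x/p_y gives y−6 = (p_x/p_y)·(x−12).
Substituting into the budget: x* = 12 + 0.5·(I − 12·p_x − 6·p_y)/p_x, and y* = 6 + 0.5·(…)/p_y.
Discretionary income = 255 − 12·5.2 − 6·10.32 = 130.68; y* = 6 + 0.5·130.68/10.32 = 12.3314.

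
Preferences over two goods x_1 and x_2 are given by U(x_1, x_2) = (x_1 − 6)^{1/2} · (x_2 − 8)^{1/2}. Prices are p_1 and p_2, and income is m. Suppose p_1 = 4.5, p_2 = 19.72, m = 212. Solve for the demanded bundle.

x_1* = 9.0267, x_2* = 8.6907

Let x_1' = x_1−6, x_2' = x_2−8. MRS = x_2'/x_1' = p_1/p_2.
After buying the subsistence bundle (6, 8), a share 0.5 of the remaining income goes to x_1: x_1* = 6 + 0.5·(m − 6p_1 − 8p_2)/p_1.
Discretionary income = 212 − 6·4.5 − 8·19.72 = 27.24; x_1* = 6 + 0.5·27.24/4.5 = 9.0267; x_2* = 8 + 0.5·27.24/19.72 = 8.6907.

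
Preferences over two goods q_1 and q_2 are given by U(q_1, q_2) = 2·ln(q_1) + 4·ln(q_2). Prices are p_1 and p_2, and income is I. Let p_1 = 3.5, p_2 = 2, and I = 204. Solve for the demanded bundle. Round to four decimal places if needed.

q_1* = 19.4286, q_2* = 68

MU_q_1/MU_q_2 = (2·q_2)/(4·q_1); tangency sets this equal to p_1/p_2.
So 2·p_2·q_2 = 4·p_1·q_1; combined with the budget, a share 1/3 of income goes to q_1.
Demand: q_1*(p_1,p_2,I) = 1/3·I/p_1 and q_2* = 2/3·I/p_2.
At p_1=3.5, p_2=2, I=204: q_1* = 1/3·204/3.5 = 19.4286, q_2* = 68.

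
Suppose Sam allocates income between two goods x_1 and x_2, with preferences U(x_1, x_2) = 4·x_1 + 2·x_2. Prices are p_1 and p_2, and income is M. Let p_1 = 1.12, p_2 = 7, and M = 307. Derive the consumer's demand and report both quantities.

x_1* = 274.1071, x_2* = 0

Linear utility — the consumer picks whichever good has higher MU/price: 4/1.12 = 3.5714 vs 2/7 = 0.2857.
x_1 gives more utility per dollar, so spend all income on x_1: x_1* = M/p_1, x_2* = 0.
Numerically: x_1* = 274.1071, x_2* = 0.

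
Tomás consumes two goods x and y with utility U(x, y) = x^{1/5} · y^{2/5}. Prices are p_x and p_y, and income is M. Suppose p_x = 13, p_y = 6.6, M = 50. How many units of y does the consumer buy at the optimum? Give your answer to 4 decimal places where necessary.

The MRS is (1/2)·y/x. Set MRS = p_x/p_y.
Rearranging, p_y·y = 2·p_x·x. Substituting into the budget gives p_x·x·(1 + 2) = M.
Demand: x*(p_x,p_y,M) = 1/3·M/p_x and y* = 2/3·M/p_y.
At p_x=13, p_y=6.6, M=50: y* = 2/3·50/6.6 = 5.0505.

y* = 5.0505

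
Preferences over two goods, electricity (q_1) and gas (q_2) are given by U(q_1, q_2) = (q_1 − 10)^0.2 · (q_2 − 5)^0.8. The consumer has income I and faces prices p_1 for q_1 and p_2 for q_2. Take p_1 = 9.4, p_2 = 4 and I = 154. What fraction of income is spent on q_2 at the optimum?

share on q_2 = 0.3377

Discretionary income = 154 − 10·9.4 − 5·4 = 40; q_1* = 10 + 0.2·40/9.4 = 10.8511; q_2* = 5 + 0.8·40/4 = 13.
Expenditure on q_2: 4·13 = 52; share = 0.3377.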